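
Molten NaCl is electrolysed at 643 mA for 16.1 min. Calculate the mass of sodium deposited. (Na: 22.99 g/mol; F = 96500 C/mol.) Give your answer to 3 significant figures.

Q = 0.643 A × 966 s = 621.1 C
Moles of electrons = 621.1 / 96500 = 0.006436 mol
Na⁺ + e⁻ → Na, so n(Na) = 0.006436 mol
m = 0.006436 × 22.99 = 0.148 g

0.148 g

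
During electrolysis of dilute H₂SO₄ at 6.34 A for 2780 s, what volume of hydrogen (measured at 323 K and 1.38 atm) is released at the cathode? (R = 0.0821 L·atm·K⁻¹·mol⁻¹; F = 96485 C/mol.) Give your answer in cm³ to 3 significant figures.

Q = 6.34 A × 2780 s = 17630 C
n(e⁻) = Q/F = 17630/96485 = 0.1827 mol
2H⁺ + 2e⁻ → H₂, so n(H₂) = 0.1827 / 2 = 0.09135 mol
V = nRT/P = 0.09135 × 0.0821 × 323 / 1.38 = 1.755 L
= 1760 cm³

1760 cm³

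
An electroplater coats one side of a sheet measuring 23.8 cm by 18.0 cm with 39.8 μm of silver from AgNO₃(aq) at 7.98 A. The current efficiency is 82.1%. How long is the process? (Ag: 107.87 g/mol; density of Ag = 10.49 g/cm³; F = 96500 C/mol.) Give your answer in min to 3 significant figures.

40.7 min

Plated area = 23.8 × 18.0 = 428.4 cm²
Volume = 428.4 × 39.8×10⁻⁴ cm = 1.705 cm³
m(Ag) = 1.705 × 10.49 = 17.89 g
n(Ag) = 17.89 / 107.87 = 0.1658 mol; n(e⁻) = 0.1658 mol
Q = 0.1658 × 96500 / 0.821 = 19490 C
t = 19490 / 7.98 = 2442 s = 40.7 min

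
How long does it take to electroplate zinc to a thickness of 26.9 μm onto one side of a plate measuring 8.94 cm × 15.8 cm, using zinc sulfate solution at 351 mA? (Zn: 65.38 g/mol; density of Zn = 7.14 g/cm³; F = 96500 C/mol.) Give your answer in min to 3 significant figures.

380 min

Plated area = 8.94 × 15.8 = 141.3 cm²
Volume = 141.3 × 26.9×10⁻⁴ cm = 0.3801 cm³
m(Zn) = 0.3801 × 7.14 = 2.714 g
n(Zn) = 2.714 / 65.38 = 0.04151 mol; n(e⁻) = 2 × 0.04151 = 0.08302 mol
Q = 0.08302 × 96500 = 8011 C
t = 8011 / 0.351 = 22820 s = 380 min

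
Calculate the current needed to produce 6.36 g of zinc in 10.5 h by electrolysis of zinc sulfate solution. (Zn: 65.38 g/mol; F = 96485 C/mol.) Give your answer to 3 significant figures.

n(Zn) = 6.36 / 65.38 = 0.09728 mol
Zn²⁺ + 2e⁻ → Zn, so n(e⁻) = 2 × 0.09728 = 0.1946 mol
Q = 0.1946 × 96485 = 18780 C
I = Q / t = 18780 / 37800 s = 0.497 A

0.497 A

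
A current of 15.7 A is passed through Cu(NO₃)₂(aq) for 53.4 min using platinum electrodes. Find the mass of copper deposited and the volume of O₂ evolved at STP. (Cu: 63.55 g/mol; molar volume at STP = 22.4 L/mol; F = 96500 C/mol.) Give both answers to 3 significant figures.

16.6 g Cu; 2.92 L O₂

Q = 15.7 × 3204 = 50300 C; n(e⁻) = 50300 / 96500 = 0.5212 mol
Cathode: Cu²⁺ + 2e⁻ → Cu → n(Cu) = 0.5212/2 = 0.2606 mol → 16.6 g
Anode: 2H₂O → O₂ + 4H⁺ + 4e⁻ → n(O₂) = 0.5212/4 = 0.1303 mol → 2.92 L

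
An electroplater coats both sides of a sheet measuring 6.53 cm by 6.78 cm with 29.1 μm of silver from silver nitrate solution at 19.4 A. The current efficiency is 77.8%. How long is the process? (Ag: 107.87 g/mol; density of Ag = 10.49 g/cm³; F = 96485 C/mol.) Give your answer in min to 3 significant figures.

2.67 min

Plated area = 2 × 6.53 × 6.78 = 88.55 cm²
Volume = 88.55 × 29.1×10⁻⁴ cm = 0.2577 cm³
m(Ag) = 0.2577 × 10.49 = 2.703 g
n(Ag) = 2.703 / 107.87 = 0.02506 mol; n(e⁻) = 0.02506 mol
Q = 0.02506 × 96485 / 0.778 = 3108 C
t = 3108 / 19.4 = 160.2 s = 2.67 min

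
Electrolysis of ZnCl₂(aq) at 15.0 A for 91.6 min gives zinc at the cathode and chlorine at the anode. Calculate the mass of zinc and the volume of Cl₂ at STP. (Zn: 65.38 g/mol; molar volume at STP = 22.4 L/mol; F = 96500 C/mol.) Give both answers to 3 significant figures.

Q = 15.0 × 5496 = 82440 C; n(e⁻) = 82440 / 96500 = 0.8543 mol
Cathode: Zn²⁺ + 2e⁻ → Zn → n(Zn) = 0.8543/2 = 0.4272 mol → 27.9 g
Anode: 2Cl⁻ → Cl₂ + 2e⁻ → n(Cl₂) = 0.8543/2 = 0.4272 mol → 9.57 L

27.9 g Zn; 9.57 L Cl₂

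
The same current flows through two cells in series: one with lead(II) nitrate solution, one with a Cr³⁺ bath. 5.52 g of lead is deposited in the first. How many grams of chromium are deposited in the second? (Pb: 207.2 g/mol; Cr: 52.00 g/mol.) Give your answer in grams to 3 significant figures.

n(Pb) = 5.52 / 207.2 = 0.02664 mol
Pb²⁺ + 2e⁻ → Pb, so n(e⁻) = 2 × 0.02664 = 0.05328 mol
In series, the same 0.05328 mol of electrons flows through the second cell.
Cr³⁺ + 3e⁻ → Cr, so n(Cr) = 0.05328 / 3 = 0.01776 mol
m(Cr) = 0.01776 × 52.00 = 0.924 g

0.924 g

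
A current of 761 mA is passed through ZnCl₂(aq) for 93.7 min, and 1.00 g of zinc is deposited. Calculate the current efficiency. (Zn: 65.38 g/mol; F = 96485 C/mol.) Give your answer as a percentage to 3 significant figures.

Q = 0.761 × 5622 = 4278 C
n(e⁻) = 4278 / 96485 = 0.04434 mol
Zn²⁺ + 2e⁻ → Zn, so theoretical n(Zn) = 0.02217 mol → 1.449 g
Efficiency = 1.00 / 1.449 = 0.6901 = 69.0%

69.0%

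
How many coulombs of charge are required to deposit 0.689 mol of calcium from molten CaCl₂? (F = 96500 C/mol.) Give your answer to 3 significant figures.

Ca²⁺ + 2e⁻ → Ca, so n(e⁻) = 2 × 0.689 = 1.378 mol
Q = 1.378 × 96500 = 1.330×10^5 C

1.33×10^5 C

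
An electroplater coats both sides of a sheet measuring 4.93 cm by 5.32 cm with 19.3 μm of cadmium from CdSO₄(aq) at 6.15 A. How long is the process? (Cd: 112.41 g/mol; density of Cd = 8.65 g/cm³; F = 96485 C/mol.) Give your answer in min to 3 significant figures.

Plated area = 2 × 4.93 × 5.32 = 52.46 cm²
Volume = 52.46 × 19.3×10⁻⁴ cm = 0.1012 cm³
m(Cd) = 0.1012 × 8.65 = 0.8754 g
n(Cd) = 0.8754 / 112.41 = 0.007788 mol; n(e⁻) = 2 × 0.007788 = 0.01558 mol
Q = 0.01558 × 96485 = 1503 C
t = 1503 / 6.15 = 244.4 s = 4.07 min

4.07 min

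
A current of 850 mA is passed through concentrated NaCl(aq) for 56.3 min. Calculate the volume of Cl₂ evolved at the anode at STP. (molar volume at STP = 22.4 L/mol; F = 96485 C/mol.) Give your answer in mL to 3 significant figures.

333 mL

Q = It = 0.850 × 3378 = 2871 C
Moles of electrons = 2871 / 96485 = 0.02976 mol
2Cl⁻ → Cl₂ + 2e⁻, so n(Cl₂) = 0.02976 / 2 = 0.01488 mol
V = 0.01488 × 22.4 = 0.3333 L
= 333 mL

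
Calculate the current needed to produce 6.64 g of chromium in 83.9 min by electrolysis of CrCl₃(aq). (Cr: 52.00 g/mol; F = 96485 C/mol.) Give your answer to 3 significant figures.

7.34 A

n(Cr) = 6.64 / 52.00 = 0.1277 mol
Cr³⁺ + 3e⁻ → Cr, so n(e⁻) = 3 × 0.1277 = 0.3831 mol
Q = 0.3831 × 96485 = 36960 C
I = Q / t = 36960 / 5034 s = 7.34 A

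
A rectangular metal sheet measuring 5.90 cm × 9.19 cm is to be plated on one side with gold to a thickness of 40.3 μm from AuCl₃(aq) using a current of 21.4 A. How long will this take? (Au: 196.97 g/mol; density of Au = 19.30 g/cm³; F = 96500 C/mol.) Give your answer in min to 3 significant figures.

Plated area = 5.90 × 9.19 = 54.22 cm²
Volume = 54.22 × 40.3×10⁻⁴ cm = 0.2185 cm³
m(Au) = 0.2185 × 19.30 = 4.217 g
n(Au) = 4.217 / 196.97 = 0.02141 mol; n(e⁻) = 3 × 0.02141 = 0.06423 mol
Q = 0.06423 × 96500 = 6198 C
t = 6198 / 21.4 = 289.6 s = 4.83 min

4.83 min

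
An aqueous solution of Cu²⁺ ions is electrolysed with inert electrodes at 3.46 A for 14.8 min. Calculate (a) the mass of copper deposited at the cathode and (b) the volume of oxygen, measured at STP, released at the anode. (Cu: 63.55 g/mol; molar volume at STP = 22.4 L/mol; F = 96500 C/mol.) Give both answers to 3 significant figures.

Q = 3.46 × 888 = 3072 C; n(e⁻) = 3072 / 96500 = 0.03183 mol
Cathode: Cu²⁺ + 2e⁻ → Cu → n(Cu) = 0.03183/2 = 0.01592 mol → 1.01 g
Anode: 2H₂O → O₂ + 4H⁺ + 4e⁻ → n(O₂) = 0.03183/4 = 0.007958 mol → 0.178 L

1.01 g Cu; 0.178 L O₂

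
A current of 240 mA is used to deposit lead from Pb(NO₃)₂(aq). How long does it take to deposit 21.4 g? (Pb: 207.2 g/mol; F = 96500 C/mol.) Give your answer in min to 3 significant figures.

n(Pb) = 21.4 / 207.2 = 0.1033 mol
Pb²⁺ + 2e⁻ → Pb, so n(e⁻) = 2 × 0.1033 = 0.2066 mol
Q = 0.2066 × 96500 = 19940 C
t = Q / I = 19940 / 0.240 = 83080 s = 1380 min

1380 min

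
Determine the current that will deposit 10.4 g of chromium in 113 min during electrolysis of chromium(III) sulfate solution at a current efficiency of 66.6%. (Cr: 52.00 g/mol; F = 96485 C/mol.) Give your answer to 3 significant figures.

12.8 A

n(Cr) = 10.4 / 52.00 = 0.2000 mol
Cr³⁺ + 3e⁻ → Cr, so n(e⁻) = 3 × 0.2000 = 0.6000 mol
Q = 0.6000 × 96485 / 0.666 = 86920 C
I = Q / t = 86920 / 6780 s = 12.8 A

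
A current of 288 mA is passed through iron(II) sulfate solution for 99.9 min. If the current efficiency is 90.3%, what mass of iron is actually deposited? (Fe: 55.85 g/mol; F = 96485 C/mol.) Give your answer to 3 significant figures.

0.451 g

Q = 0.288 × 5994 = 1726 C
n(e⁻) = 1726 / 96485 = 0.01789 mol
Fe²⁺ + 2e⁻ → Fe, so theoretical m(Fe) = 0.008945 × 55.85 = 0.4996 g
Actual mass = 90.3% × 0.4996 = 0.451 g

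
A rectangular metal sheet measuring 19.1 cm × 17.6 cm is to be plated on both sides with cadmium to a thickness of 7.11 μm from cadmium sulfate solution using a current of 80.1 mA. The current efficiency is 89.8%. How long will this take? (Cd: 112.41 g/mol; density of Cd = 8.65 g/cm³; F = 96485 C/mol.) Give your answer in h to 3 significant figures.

Plated area = 2 × 19.1 × 17.6 = 672.3 cm²
Volume = 672.3 × 7.11×10⁻⁴ cm = 0.4780 cm³
m(Cd) = 0.4780 × 8.65 = 4.135 g
n(Cd) = 4.135 / 112.41 = 0.03678 mol; n(e⁻) = 2 × 0.03678 = 0.07356 mol
Q = 0.07356 × 96485 / 0.898 = 7904 C
t = 7904 / 0.0801 = 98680 s = 27.4 h

27.4 h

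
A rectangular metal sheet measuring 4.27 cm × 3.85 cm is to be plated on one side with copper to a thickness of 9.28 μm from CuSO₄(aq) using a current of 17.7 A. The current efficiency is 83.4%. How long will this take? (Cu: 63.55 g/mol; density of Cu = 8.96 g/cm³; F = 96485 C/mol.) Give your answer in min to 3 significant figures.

0.469 min

Plated area = 4.27 × 3.85 = 16.44 cm²
Volume = 16.44 × 9.28×10⁻⁴ cm = 0.01526 cm³
m(Cu) = 0.01526 × 8.96 = 0.1367 g
n(Cu) = 0.1367 / 63.55 = 0.002151 mol; n(e⁻) = 2 × 0.002151 = 0.004302 mol
Q = 0.004302 × 96485 / 0.834 = 497.7 C
t = 497.7 / 17.7 = 28.12 s = 0.469 min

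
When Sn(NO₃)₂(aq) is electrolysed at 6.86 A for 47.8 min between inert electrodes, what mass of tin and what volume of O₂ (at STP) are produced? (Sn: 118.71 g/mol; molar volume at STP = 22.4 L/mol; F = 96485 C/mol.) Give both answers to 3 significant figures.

Q = 6.86 × 2868 = 19670 C; n(e⁻) = 19670 / 96485 = 0.2039 mol
Cathode: Sn²⁺ + 2e⁻ → Sn → n(Sn) = 0.2039/2 = 0.1020 mol → 12.1 g
Anode: 2H₂O → O₂ + 4H⁺ + 4e⁻ → n(O₂) = 0.2039/4 = 0.05098 mol → 1.14 L

12.1 g Sn; 1.14 L O₂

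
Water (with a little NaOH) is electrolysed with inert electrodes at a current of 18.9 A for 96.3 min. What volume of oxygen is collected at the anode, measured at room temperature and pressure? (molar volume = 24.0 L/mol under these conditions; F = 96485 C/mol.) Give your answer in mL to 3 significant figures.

6790 mL

Q = 18.9 A × 5778 s = 1.092×10^5 C
n(e⁻) = Q/F = 1.092×10^5/96485 = 1.132 mol
2H₂O → O₂ + 4H⁺ + 4e⁻, so n(O₂) = 1.132 / 4 = 0.2830 mol
V = 0.2830 × 24.0 = 6.792 L
= 6790 mL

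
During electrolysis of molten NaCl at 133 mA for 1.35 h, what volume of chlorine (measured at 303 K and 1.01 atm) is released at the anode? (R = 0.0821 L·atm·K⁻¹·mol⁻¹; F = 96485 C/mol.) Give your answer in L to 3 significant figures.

Charge passed = 0.133 × 4860 = 646.4 C
n(e⁻) = Q/F = 646.4/96485 = 0.006699 mol
2Cl⁻ → Cl₂ + 2e⁻, so n(Cl₂) = 0.006699 / 2 = 0.003350 mol
V = nRT/P = 0.003350 × 0.0821 × 303 / 1.01 = 0.08251 L

0.0825 L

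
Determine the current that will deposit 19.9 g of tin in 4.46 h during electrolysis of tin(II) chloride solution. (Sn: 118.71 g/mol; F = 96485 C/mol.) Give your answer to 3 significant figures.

2.01 A

n(Sn) = 19.9 / 118.71 = 0.1676 mol
Sn²⁺ + 2e⁻ → Sn, so n(e⁻) = 2 × 0.1676 = 0.3352 mol
Q = 0.3352 × 96485 = 32340 C
I = Q / t = 32340 / 16056 s = 2.01 A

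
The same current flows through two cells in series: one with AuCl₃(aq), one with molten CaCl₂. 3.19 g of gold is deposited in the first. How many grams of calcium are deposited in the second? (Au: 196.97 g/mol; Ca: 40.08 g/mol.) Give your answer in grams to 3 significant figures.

0.974 g

n(Au) = 3.19 / 196.97 = 0.01620 mol
Au³⁺ + 3e⁻ → Au, so n(e⁻) = 3 × 0.01620 = 0.04860 mol
Same current for the same time ⇒ same n(e⁻) = 0.04860 mol in both cells.
Ca²⁺ + 2e⁻ → Ca, so n(Ca) = 0.04860 / 2 = 0.02430 mol
m(Ca) = 0.02430 × 40.08 = 0.974 g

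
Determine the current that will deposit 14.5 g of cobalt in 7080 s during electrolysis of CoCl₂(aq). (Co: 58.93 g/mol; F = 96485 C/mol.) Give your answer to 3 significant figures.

n(Co) = 14.5 / 58.93 = 0.2461 mol
Co²⁺ + 2e⁻ → Co, so n(e⁻) = 2 × 0.2461 = 0.4922 mol
Q = 0.4922 × 96485 = 47490 C
I = Q / t = 47490 / 7080 s = 6.71 A

6.71 A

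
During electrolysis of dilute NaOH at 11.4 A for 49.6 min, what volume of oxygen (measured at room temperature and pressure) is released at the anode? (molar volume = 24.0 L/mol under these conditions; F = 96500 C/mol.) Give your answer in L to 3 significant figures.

2.11 L

Charge passed = 11.4 × 2976 = 33930 C
n(e⁻) = Q/F = 33930/96500 = 0.3516 mol
2H₂O → O₂ + 4H⁺ + 4e⁻, so n(O₂) = 0.3516 / 4 = 0.08790 mol
V = 0.08790 × 24.0 = 2.110 L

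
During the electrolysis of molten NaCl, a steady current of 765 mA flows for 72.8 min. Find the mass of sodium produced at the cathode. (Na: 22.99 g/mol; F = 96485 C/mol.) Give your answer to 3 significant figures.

0.796 g

Q = It = 0.765 × 4368 = 3342 C
n(e⁻) = Q/F = 3342/96485 = 0.03464 mol
Na⁺ + e⁻ → Na, so n(Na) = 0.03464 mol
m = 0.03464 × 22.99 = 0.796 g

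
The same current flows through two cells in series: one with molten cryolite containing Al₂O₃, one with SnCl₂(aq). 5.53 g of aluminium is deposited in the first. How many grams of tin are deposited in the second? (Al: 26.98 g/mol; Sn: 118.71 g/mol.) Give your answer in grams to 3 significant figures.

36.5 g

n(Al) = 5.53 / 26.98 = 0.2050 mol
Al³⁺ + 3e⁻ → Al, so n(e⁻) = 3 × 0.2050 = 0.6150 mol
In series, the same 0.6150 mol of electrons flows through the second cell.
Sn²⁺ + 2e⁻ → Sn, so n(Sn) = 0.6150 / 2 = 0.3075 mol
m(Sn) = 0.3075 × 118.71 = 36.5 g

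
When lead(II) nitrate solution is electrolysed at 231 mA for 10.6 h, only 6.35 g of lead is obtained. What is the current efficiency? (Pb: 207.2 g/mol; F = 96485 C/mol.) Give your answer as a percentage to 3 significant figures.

Q = 0.231 × 38160 = 8815 C
n(e⁻) = 8815 / 96485 = 0.09136 mol
Pb²⁺ + 2e⁻ → Pb, so theoretical n(Pb) = 0.04568 mol → 9.465 g
Efficiency = 6.35 / 9.465 = 0.6709 = 67.1%

67.1%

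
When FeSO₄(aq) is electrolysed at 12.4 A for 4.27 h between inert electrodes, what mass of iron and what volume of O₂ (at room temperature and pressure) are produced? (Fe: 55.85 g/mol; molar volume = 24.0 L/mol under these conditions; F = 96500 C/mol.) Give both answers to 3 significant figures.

Q = 12.4 × 15372 = 1.906×10^5 C; n(e⁻) = 1.906×10^5 / 96500 = 1.975 mol
Cathode: Fe²⁺ + 2e⁻ → Fe → n(Fe) = 1.975/2 = 0.9875 mol → 55.2 g
Anode: 2H₂O → O₂ + 4H⁺ + 4e⁻ → n(O₂) = 1.975/4 = 0.4938 mol → 11.9 L

55.2 g Fe; 11.9 L O₂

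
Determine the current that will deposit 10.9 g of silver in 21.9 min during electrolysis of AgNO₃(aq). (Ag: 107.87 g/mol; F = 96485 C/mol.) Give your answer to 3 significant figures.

7.42 A

n(Ag) = 10.9 / 107.87 = 0.1010 mol
Ag⁺ + e⁻ → Ag, so n(e⁻) = 0.1010 mol
Q = 0.1010 × 96485 = 9745 C
I = Q / t = 9745 / 1314 s = 7.42 A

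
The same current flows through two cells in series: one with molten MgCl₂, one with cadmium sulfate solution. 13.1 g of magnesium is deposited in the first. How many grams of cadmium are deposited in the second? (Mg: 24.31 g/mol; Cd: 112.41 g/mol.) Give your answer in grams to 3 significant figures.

n(Mg) = 13.1 / 24.31 = 0.5389 mol
Mg²⁺ + 2e⁻ → Mg, so n(e⁻) = 2 × 0.5389 = 1.078 mol
The cells are in series, so the same charge (and hence the same n(e⁻) = 1.078 mol) passes through both.
Cd²⁺ + 2e⁻ → Cd, so n(Cd) = 1.078 / 2 = 0.5390 mol
m(Cd) = 0.5390 × 112.41 = 60.6 g

60.6 g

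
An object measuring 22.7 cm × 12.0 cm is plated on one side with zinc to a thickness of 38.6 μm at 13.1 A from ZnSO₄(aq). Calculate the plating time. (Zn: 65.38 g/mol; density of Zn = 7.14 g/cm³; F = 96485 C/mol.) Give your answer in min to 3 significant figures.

28.2 min

Plated area = 22.7 × 12.0 = 272.4 cm²
Volume = 272.4 × 38.6×10⁻⁴ cm = 1.051 cm³
m(Zn) = 1.051 × 7.14 = 7.504 g
n(Zn) = 7.504 / 65.38 = 0.1148 mol; n(e⁻) = 2 × 0.1148 = 0.2296 mol
Q = 0.2296 × 96485 = 22150 C
t = 22150 / 13.1 = 1691 s = 28.2 min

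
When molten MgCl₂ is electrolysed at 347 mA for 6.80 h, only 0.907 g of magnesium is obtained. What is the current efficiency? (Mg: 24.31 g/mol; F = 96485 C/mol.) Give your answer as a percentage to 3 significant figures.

84.8%

Q = 0.347 × 24480 = 8495 C
n(e⁻) = 8495 / 96485 = 0.08804 mol
Mg²⁺ + 2e⁻ → Mg, so theoretical n(Mg) = 0.04402 mol → 1.070 g
Efficiency = 0.907 / 1.070 = 0.8477 = 84.8%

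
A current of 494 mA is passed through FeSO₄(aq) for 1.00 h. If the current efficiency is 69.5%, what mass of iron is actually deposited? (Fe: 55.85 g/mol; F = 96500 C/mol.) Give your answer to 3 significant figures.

0.358 g

Q = 0.494 × 3600 = 1778 C
n(e⁻) = 1778 / 96500 = 0.01842 mol
Fe²⁺ + 2e⁻ → Fe, so theoretical m(Fe) = 0.009210 × 55.85 = 0.5144 g
Actual mass = 69.5% × 0.5144 = 0.358 g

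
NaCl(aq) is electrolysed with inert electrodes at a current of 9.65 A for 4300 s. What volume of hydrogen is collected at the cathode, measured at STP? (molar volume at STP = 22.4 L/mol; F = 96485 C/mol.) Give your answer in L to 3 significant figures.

Q = It = 9.65 × 4300 = 41500 C
n(e⁻) = Q/F = 41500/96485 = 0.4301 mol
2H⁺ + 2e⁻ → H₂, so n(H₂) = 0.4301 / 2 = 0.2151 mol
V = 0.2151 × 22.4 = 4.818 L

4.82 L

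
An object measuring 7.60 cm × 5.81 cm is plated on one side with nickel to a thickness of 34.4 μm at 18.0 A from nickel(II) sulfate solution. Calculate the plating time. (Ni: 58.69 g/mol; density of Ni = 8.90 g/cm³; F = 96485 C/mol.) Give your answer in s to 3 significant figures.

Plated area = 7.60 × 5.81 = 44.16 cm²
Volume = 44.16 × 34.4×10⁻⁴ cm = 0.1519 cm³
m(Ni) = 0.1519 × 8.90 = 1.352 g
n(Ni) = 1.352 / 58.69 = 0.02304 mol; n(e⁻) = 2 × 0.02304 = 0.04608 mol
Q = 0.04608 × 96485 = 4446 C
t = 4446 / 18.0 = 247.0 s

247 s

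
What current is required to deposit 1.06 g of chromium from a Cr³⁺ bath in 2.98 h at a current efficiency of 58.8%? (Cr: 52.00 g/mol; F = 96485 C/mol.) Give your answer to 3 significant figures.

0.935 A

n(Cr) = 1.06 / 52.00 = 0.02038 mol
Cr³⁺ + 3e⁻ → Cr, so n(e⁻) = 3 × 0.02038 = 0.06114 mol
Q = 0.06114 × 96485 / 0.588 = 10030 C
I = Q / t = 10030 / 10728 s = 0.935 A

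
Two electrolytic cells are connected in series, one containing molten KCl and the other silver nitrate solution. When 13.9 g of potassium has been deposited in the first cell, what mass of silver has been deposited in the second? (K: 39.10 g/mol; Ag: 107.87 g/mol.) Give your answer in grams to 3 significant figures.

n(K) = 13.9 / 39.10 = 0.3555 mol
K⁺ + e⁻ → K, so n(e⁻) = 0.3555 mol
Same current for the same time ⇒ same n(e⁻) = 0.3555 mol in both cells.
Ag⁺ + e⁻ → Ag, so n(Ag) = 0.3555 mol
m(Ag) = 0.3555 × 107.87 = 38.3 g

38.3 g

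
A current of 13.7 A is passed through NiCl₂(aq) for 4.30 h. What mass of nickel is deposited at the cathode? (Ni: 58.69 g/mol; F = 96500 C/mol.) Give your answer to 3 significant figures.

64.5 g

Q = It = 13.7 × 15480 = 2.121×10^5 C
n(e⁻) = Q/F = 2.121×10^5/96500 = 2.198 mol
Ni²⁺ + 2e⁻ → Ni, so n(Ni) = 2.198 / 2 = 1.099 mol
m = 1.099 × 58.69 = 64.5 g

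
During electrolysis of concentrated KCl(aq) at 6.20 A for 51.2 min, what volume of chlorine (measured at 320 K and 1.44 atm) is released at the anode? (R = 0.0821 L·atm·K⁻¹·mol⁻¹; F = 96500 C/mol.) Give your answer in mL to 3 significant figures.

Q = It = 6.20 × 3072 = 19050 C
Moles of electrons = 19050 / 96500 = 0.1974 mol
2Cl⁻ → Cl₂ + 2e⁻, so n(Cl₂) = 0.1974 / 2 = 0.09870 mol
V = nRT/P = 0.09870 × 0.0821 × 320 / 1.44 = 1.801 L
= 1800 mL

1800 mL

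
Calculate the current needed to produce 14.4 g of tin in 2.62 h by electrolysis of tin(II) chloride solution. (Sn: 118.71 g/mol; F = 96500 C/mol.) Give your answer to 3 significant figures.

n(Sn) = 14.4 / 118.71 = 0.1213 mol
Sn²⁺ + 2e⁻ → Sn, so n(e⁻) = 2 × 0.1213 = 0.2426 mol
Q = 0.2426 × 96500 = 23410 C
I = Q / t = 23410 / 9432 s = 2.48 A

2.48 A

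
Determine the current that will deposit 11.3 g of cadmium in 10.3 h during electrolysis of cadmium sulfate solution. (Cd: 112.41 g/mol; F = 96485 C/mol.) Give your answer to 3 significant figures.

0.523 A

n(Cd) = 11.3 / 112.41 = 0.1005 mol
Cd²⁺ + 2e⁻ → Cd, so n(e⁻) = 2 × 0.1005 = 0.2010 mol
Q = 0.2010 × 96485 = 19390 C
I = Q / t = 19390 / 37080 s = 0.523 A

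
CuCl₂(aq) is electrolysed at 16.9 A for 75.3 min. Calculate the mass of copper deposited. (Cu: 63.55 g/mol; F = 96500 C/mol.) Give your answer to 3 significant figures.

25.1 g

Charge passed = 16.9 × 4518 = 76350 C
n(e⁻) = 76350 / 96500 = 0.7912 mol
Cu²⁺ + 2e⁻ → Cu, so n(Cu) = 0.7912 / 2 = 0.3956 mol
m = 0.3956 × 63.55 = 25.1 g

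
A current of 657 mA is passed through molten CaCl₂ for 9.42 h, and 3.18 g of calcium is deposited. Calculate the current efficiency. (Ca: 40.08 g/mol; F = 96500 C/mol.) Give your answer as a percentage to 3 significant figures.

68.7%

Q = 0.657 × 33912 = 22280 C
n(e⁻) = 22280 / 96500 = 0.2309 mol
Ca²⁺ + 2e⁻ → Ca, so theoretical n(Ca) = 0.1155 mol → 4.629 g
Efficiency = 3.18 / 4.629 = 0.6870 = 68.7%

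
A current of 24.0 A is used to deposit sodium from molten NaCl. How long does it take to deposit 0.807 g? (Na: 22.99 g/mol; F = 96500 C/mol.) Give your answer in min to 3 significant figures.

2.35 min

n(Na) = 0.807 / 22.99 = 0.03510 mol
Na⁺ + e⁻ → Na, so n(e⁻) = 0.03510 mol
Q = 0.03510 × 96500 = 3387 C
t = Q / I = 3387 / 24.0 = 141.1 s = 2.35 min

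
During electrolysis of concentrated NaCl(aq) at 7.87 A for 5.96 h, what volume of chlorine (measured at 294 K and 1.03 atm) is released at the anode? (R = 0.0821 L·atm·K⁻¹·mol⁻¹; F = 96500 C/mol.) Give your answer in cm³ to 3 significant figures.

Charge passed = 7.87 × 21456 = 1.689×10^5 C
n(e⁻) = Q/F = 1.689×10^5/96500 = 1.750 mol
2Cl⁻ → Cl₂ + 2e⁻, so n(Cl₂) = 1.750 / 2 = 0.8750 mol
V = nRT/P = 0.8750 × 0.0821 × 294 / 1.03 = 20.51 L
= 20500 cm³

20500 cm³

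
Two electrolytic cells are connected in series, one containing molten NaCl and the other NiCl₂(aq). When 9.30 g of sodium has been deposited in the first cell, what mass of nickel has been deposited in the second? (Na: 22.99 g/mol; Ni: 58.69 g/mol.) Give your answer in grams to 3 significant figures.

n(Na) = 9.30 / 22.99 = 0.4045 mol
Na⁺ + e⁻ → Na, so n(e⁻) = 0.4045 mol
Since the cells are in series, n(e⁻) in the Ni cell is also 0.4045 mol.
Ni²⁺ + 2e⁻ → Ni, so n(Ni) = 0.4045 / 2 = 0.2023 mol
m(Ni) = 0.2023 × 58.69 = 11.9 g

11.9 g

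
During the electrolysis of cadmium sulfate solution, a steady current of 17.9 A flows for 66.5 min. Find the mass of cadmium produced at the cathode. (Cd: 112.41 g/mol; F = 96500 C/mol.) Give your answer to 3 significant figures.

Q = It = 17.9 × 3990 = 71420 C
n(e⁻) = 71420 / 96500 = 0.7401 mol
Cd²⁺ + 2e⁻ → Cd, so n(Cd) = 0.7401 / 2 = 0.3701 mol
m = 0.3701 × 112.41 = 41.6 g

41.6 g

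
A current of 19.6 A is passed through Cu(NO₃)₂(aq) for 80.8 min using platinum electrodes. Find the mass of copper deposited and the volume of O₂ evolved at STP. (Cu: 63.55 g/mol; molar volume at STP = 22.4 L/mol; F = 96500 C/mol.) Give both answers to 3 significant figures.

31.3 g Cu; 5.51 L O₂

Q = 19.6 × 4848 = 95020 C; n(e⁻) = 95020 / 96500 = 0.9847 mol
Cathode: Cu²⁺ + 2e⁻ → Cu → n(Cu) = 0.9847/2 = 0.4924 mol → 31.3 g
Anode: 2H₂O → O₂ + 4H⁺ + 4e⁻ → n(O₂) = 0.9847/4 = 0.2462 mol → 5.51 L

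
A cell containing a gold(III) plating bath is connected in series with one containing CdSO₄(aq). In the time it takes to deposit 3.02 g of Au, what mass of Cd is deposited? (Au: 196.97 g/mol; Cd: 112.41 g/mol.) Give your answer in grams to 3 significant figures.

n(Au) = 3.02 / 196.97 = 0.01533 mol
Au³⁺ + 3e⁻ → Au, so n(e⁻) = 3 × 0.01533 = 0.04599 mol
Same current for the same time ⇒ same n(e⁻) = 0.04599 mol in both cells.
Cd²⁺ + 2e⁻ → Cd, so n(Cd) = 0.04599 / 2 = 0.02300 mol
m(Cd) = 0.02300 × 112.41 = 2.59 g

2.59 g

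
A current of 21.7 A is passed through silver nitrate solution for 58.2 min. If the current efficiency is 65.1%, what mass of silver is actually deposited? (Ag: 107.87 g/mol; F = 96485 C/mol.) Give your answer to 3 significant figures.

Q = 21.7 × 3492 = 75780 C
n(e⁻) = 75780 / 96485 = 0.7854 mol
Ag⁺ + e⁻ → Ag, so theoretical m(Ag) = 0.7854 × 107.87 = 84.72 g
Actual mass = 65.1% × 84.72 = 55.2 g

55.2 g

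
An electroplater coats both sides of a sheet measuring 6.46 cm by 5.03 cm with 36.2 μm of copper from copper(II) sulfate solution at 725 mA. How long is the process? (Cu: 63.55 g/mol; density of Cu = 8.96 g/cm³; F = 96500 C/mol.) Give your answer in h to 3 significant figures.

Plated area = 2 × 6.46 × 5.03 = 64.99 cm²
Volume = 64.99 × 36.2×10⁻⁴ cm = 0.2353 cm³
m(Cu) = 0.2353 × 8.96 = 2.108 g
n(Cu) = 2.108 / 63.55 = 0.03317 mol; n(e⁻) = 2 × 0.03317 = 0.06634 mol
Q = 0.06634 × 96500 = 6402 C
t = 6402 / 0.725 = 8830 s = 2.45 h

2.45 h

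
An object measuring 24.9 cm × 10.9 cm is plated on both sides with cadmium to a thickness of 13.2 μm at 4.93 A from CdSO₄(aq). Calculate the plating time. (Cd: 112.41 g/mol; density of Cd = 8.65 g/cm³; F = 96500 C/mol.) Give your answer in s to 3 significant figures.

2160 s

Plated area = 2 × 24.9 × 10.9 = 542.8 cm²
Volume = 542.8 × 13.2×10⁻⁴ cm = 0.7165 cm³
m(Cd) = 0.7165 × 8.65 = 6.198 g
n(Cd) = 6.198 / 112.41 = 0.05514 mol; n(e⁻) = 2 × 0.05514 = 0.1103 mol
Q = 0.1103 × 96500 = 10640 C
t = 10640 / 4.93 = 2158 s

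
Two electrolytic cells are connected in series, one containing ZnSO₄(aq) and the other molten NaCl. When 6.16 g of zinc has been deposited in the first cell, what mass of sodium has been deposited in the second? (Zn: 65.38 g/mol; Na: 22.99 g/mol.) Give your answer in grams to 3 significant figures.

4.33 g

n(Zn) = 6.16 / 65.38 = 0.09422 mol
Zn²⁺ + 2e⁻ → Zn, so n(e⁻) = 2 × 0.09422 = 0.1884 mol
Same current for the same time ⇒ same n(e⁻) = 0.1884 mol in both cells.
Na⁺ + e⁻ → Na, so n(Na) = 0.1884 mol
m(Na) = 0.1884 × 22.99 = 4.33 g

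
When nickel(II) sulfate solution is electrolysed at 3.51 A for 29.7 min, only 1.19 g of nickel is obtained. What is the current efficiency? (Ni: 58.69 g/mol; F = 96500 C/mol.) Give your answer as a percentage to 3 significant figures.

Q = 3.51 × 1782 = 6255 C
n(e⁻) = 6255 / 96500 = 0.06482 mol
Ni²⁺ + 2e⁻ → Ni, so theoretical n(Ni) = 0.03241 mol → 1.902 g
Efficiency = 1.19 / 1.902 = 0.6257 = 62.6%

62.6%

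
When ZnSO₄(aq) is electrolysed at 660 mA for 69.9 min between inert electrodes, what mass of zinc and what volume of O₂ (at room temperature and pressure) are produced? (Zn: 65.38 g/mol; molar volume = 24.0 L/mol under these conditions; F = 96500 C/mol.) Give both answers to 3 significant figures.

Q = 0.660 × 4194 = 2768 C; n(e⁻) = 2768 / 96500 = 0.02868 mol
Cathode: Zn²⁺ + 2e⁻ → Zn → n(Zn) = 0.02868/2 = 0.01434 mol → 0.938 g
Anode: 2H₂O → O₂ + 4H⁺ + 4e⁻ → n(O₂) = 0.02868/4 = 0.007170 mol → 0.172 L

0.938 g Zn; 0.172 L O₂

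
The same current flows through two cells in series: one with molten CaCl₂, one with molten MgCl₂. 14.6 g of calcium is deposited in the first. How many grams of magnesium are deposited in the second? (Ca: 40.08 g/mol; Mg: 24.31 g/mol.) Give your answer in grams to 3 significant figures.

n(Ca) = 14.6 / 40.08 = 0.3643 mol
Ca²⁺ + 2e⁻ → Ca, so n(e⁻) = 2 × 0.3643 = 0.7286 mol
Same current for the same time ⇒ same n(e⁻) = 0.7286 mol in both cells.
Mg²⁺ + 2e⁻ → Mg, so n(Mg) = 0.7286 / 2 = 0.3643 mol
m(Mg) = 0.3643 × 24.31 = 8.86 g

8.86 g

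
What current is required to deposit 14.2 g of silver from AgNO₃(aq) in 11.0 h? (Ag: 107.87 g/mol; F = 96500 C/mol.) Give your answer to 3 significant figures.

n(Ag) = 14.2 / 107.87 = 0.1316 mol
Ag⁺ + e⁻ → Ag, so n(e⁻) = 0.1316 mol
Q = 0.1316 × 96500 = 12700 C
I = Q / t = 12700 / 39600 s = 0.321 A

0.321 A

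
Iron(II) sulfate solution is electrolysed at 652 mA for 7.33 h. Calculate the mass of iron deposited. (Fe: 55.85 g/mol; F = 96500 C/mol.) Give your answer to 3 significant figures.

4.98 g

Q = It = 0.652 × 26388 = 17200 C
n(e⁻) = Q/F = 17200/96500 = 0.1782 mol
Fe²⁺ + 2e⁻ → Fe, so n(Fe) = 0.1782 / 2 = 0.08910 mol
m = 0.08910 × 55.85 = 4.98 g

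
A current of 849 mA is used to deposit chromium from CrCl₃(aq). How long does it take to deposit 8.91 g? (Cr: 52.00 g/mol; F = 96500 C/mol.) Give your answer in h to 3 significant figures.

16.2 h

n(Cr) = 8.91 / 52.00 = 0.1713 mol
Cr³⁺ + 3e⁻ → Cr, so n(e⁻) = 3 × 0.1713 = 0.5139 mol
Q = 0.5139 × 96500 = 49590 C
t = Q / I = 49590 / 0.849 = 58410 s = 16.2 h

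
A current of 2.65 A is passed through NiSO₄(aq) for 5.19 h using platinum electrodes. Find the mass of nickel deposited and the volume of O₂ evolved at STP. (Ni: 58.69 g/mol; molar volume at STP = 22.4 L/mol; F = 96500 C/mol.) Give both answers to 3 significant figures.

15.1 g Ni; 2.87 L O₂

Q = 2.65 × 18684 = 49510 C; n(e⁻) = 49510 / 96500 = 0.5131 mol
Cathode: Ni²⁺ + 2e⁻ → Ni → n(Ni) = 0.5131/2 = 0.2566 mol → 15.1 g
Anode: 2H₂O → O₂ + 4H⁺ + 4e⁻ → n(O₂) = 0.5131/4 = 0.1283 mol → 2.87 L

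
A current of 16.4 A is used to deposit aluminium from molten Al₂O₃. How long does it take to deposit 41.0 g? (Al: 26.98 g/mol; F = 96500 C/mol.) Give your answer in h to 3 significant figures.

n(Al) = 41.0 / 26.98 = 1.520 mol
Al³⁺ + 3e⁻ → Al, so n(e⁻) = 3 × 1.520 = 4.560 mol
Q = 4.560 × 96500 = 4.400×10^5 C
t = Q / I = 4.400×10^5 / 16.4 = 26830 s = 7.45 h

7.45 h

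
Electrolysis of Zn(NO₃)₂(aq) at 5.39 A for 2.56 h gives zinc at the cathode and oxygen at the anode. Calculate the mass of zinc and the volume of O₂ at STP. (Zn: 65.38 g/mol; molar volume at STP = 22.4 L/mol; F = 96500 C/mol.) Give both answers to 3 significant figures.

Q = 5.39 × 9216 = 49670 C; n(e⁻) = 49670 / 96500 = 0.5147 mol
Cathode: Zn²⁺ + 2e⁻ → Zn → n(Zn) = 0.5147/2 = 0.2574 mol → 16.8 g
Anode: 2H₂O → O₂ + 4H⁺ + 4e⁻ → n(O₂) = 0.5147/4 = 0.1287 mol → 2.88 L

16.8 g Zn; 2.88 L O₂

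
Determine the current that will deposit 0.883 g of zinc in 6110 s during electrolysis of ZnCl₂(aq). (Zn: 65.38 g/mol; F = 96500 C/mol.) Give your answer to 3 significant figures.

0.427 A

n(Zn) = 0.883 / 65.38 = 0.01351 mol
Zn²⁺ + 2e⁻ → Zn, so n(e⁻) = 2 × 0.01351 = 0.02702 mol
Q = 0.02702 × 96500 = 2607 C
I = Q / t = 2607 / 6110 s = 0.427 A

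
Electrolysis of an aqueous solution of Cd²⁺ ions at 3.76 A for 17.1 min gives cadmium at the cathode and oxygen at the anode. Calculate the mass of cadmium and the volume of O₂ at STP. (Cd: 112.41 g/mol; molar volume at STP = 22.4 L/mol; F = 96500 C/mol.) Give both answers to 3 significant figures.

2.25 g Cd; 0.224 L O₂

Q = 3.76 × 1026 = 3858 C; n(e⁻) = 3858 / 96500 = 0.03998 mol
Cathode: Cd²⁺ + 2e⁻ → Cd → n(Cd) = 0.03998/2 = 0.01999 mol → 2.25 g
Anode: 2H₂O → O₂ + 4H⁺ + 4e⁻ → n(O₂) = 0.03998/4 = 0.009995 mol → 0.224 L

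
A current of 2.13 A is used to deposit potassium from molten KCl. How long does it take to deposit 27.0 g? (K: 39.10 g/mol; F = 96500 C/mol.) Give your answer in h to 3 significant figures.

n(K) = 27.0 / 39.10 = 0.6905 mol
K⁺ + e⁻ → K, so n(e⁻) = 0.6905 mol
Q = 0.6905 × 96500 = 66630 C
t = Q / I = 66630 / 2.13 = 31280 s = 8.69 h

8.69 h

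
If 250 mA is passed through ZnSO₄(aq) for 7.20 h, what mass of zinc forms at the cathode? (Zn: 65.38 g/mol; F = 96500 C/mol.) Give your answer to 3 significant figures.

Charge passed = 0.250 × 25920 = 6480 C
n(e⁻) = 6480 / 96500 = 0.06715 mol
Zn²⁺ + 2e⁻ → Zn, so n(Zn) = 0.06715 / 2 = 0.03358 mol
m = 0.03358 × 65.38 = 2.20 g

2.20 g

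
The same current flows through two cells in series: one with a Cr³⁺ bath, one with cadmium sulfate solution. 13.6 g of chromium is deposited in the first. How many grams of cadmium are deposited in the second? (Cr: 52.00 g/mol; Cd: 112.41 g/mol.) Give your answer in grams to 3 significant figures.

44.1 g

n(Cr) = 13.6 / 52.00 = 0.2615 mol
Cr³⁺ + 3e⁻ → Cr, so n(e⁻) = 3 × 0.2615 = 0.7845 mol
In series, the same 0.7845 mol of electrons flows through the second cell.
Cd²⁺ + 2e⁻ → Cd, so n(Cd) = 0.7845 / 2 = 0.3923 mol
m(Cd) = 0.3923 × 112.41 = 44.1 g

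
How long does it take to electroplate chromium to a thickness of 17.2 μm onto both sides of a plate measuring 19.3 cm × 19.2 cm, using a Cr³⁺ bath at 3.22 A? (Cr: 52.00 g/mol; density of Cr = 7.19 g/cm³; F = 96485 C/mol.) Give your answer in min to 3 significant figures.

264 min

Plated area = 2 × 19.3 × 19.2 = 741.1 cm²
Volume = 741.1 × 17.2×10⁻⁴ cm = 1.275 cm³
m(Cr) = 1.275 × 7.19 = 9.167 g
n(Cr) = 9.167 / 52.00 = 0.1763 mol; n(e⁻) = 3 × 0.1763 = 0.5289 mol
Q = 0.5289 × 96485 = 51030 C
t = 51030 / 3.22 = 15850 s = 264 min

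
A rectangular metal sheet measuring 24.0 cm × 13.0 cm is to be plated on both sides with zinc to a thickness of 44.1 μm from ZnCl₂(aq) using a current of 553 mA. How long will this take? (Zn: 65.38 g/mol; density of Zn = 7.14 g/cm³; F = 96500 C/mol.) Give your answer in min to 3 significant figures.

1750 min

Plated area = 2 × 24.0 × 13.0 = 624.0 cm²
Volume = 624.0 × 44.1×10⁻⁴ cm = 2.752 cm³
m(Zn) = 2.752 × 7.14 = 19.65 g
n(Zn) = 19.65 / 65.38 = 0.3006 mol; n(e⁻) = 2 × 0.3006 = 0.6012 mol
Q = 0.6012 × 96500 = 58020 C
t = 58020 / 0.553 = 1.049×10^5 s = 1750 min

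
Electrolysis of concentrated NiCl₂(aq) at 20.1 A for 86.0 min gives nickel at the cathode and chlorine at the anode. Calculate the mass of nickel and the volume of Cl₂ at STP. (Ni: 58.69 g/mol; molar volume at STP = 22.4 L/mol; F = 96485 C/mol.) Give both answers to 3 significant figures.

31.5 g Ni; 12.0 L Cl₂

Q = 20.1 × 5160 = 1.037×10^5 C; n(e⁻) = 1.037×10^5 / 96485 = 1.075 mol
Cathode: Ni²⁺ + 2e⁻ → Ni → n(Ni) = 1.075/2 = 0.5375 mol → 31.5 g
Anode: 2Cl⁻ → Cl₂ + 2e⁻ → n(Cl₂) = 1.075/2 = 0.5375 mol → 12.0 L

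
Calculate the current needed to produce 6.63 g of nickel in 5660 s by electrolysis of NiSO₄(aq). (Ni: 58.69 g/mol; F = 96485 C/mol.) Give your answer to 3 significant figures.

3.85 A

n(Ni) = 6.63 / 58.69 = 0.1130 mol
Ni²⁺ + 2e⁻ → Ni, so n(e⁻) = 2 × 0.1130 = 0.2260 mol
Q = 0.2260 × 96485 = 21810 C
I = Q / t = 21810 / 5660 s = 3.85 A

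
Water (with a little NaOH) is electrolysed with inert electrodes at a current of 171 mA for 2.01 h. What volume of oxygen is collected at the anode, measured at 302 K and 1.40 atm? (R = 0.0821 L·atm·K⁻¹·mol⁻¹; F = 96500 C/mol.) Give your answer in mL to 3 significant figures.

56.8 mL

Charge passed = 0.171 × 7236 = 1237 C
Moles of electrons = 1237 / 96500 = 0.01282 mol
2H₂O → O₂ + 4H⁺ + 4e⁻, so n(O₂) = 0.01282 / 4 = 0.003205 mol
V = nRT/P = 0.003205 × 0.0821 × 302 / 1.40 = 0.05676 L
= 56.8 mL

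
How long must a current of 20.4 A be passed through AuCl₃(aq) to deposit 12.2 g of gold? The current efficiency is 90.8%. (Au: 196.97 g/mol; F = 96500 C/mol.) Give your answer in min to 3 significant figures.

n(Au) = 12.2 / 196.97 = 0.06194 mol
Au³⁺ + 3e⁻ → Au, so n(e⁻) = 3 × 0.06194 = 0.1858 mol
Q = 0.1858 × 96500 / 0.908 = 19750 C
t = Q / I = 19750 / 20.4 = 968.1 s = 16.1 min

16.1 min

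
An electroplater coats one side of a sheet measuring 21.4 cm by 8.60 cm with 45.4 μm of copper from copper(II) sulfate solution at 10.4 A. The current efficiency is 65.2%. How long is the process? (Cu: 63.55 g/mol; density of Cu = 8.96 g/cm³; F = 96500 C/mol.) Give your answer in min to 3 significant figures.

Plated area = 21.4 × 8.60 = 184.0 cm²
Volume = 184.0 × 45.4×10⁻⁴ cm = 0.8354 cm³
m(Cu) = 0.8354 × 8.96 = 7.485 g
n(Cu) = 7.485 / 63.55 = 0.1178 mol; n(e⁻) = 2 × 0.1178 = 0.2356 mol
Q = 0.2356 × 96500 / 0.652 = 34870 C
t = 34870 / 10.4 = 3353 s = 55.9 min

55.9 min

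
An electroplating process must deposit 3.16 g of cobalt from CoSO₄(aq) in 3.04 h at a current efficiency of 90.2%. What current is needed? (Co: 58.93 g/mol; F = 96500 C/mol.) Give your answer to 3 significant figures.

1.05 A

n(Co) = 3.16 / 58.93 = 0.05362 mol
Co²⁺ + 2e⁻ → Co, so n(e⁻) = 2 × 0.05362 = 0.1072 mol
Q = 0.1072 × 96500 / 0.902 = 11470 C
I = Q / t = 11470 / 10944 s = 1.05 A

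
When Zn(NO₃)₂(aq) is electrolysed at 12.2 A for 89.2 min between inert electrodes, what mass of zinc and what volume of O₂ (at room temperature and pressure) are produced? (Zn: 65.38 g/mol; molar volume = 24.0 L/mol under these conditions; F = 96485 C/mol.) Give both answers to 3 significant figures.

22.1 g Zn; 4.06 L O₂

Q = 12.2 × 5352 = 65290 C; n(e⁻) = 65290 / 96485 = 0.6767 mol
Cathode: Zn²⁺ + 2e⁻ → Zn → n(Zn) = 0.6767/2 = 0.3384 mol → 22.1 g
Anode: 2H₂O → O₂ + 4H⁺ + 4e⁻ → n(O₂) = 0.6767/4 = 0.1692 mol → 4.06 L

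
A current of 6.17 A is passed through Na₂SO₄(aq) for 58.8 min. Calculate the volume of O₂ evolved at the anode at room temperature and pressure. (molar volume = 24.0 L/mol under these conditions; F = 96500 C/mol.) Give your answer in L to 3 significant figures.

1.35 L

Q = 6.17 A × 3528 s = 21770 C
n(e⁻) = 21770 / 96500 = 0.2256 mol
2H₂O → O₂ + 4H⁺ + 4e⁻, so n(O₂) = 0.2256 / 4 = 0.05640 mol
V = 0.05640 × 24.0 = 1.354 L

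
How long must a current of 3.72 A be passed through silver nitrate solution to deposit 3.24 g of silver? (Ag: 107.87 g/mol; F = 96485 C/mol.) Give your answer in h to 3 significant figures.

n(Ag) = 3.24 / 107.87 = 0.03004 mol
Ag⁺ + e⁻ → Ag, so n(e⁻) = 0.03004 mol
Q = 0.03004 × 96485 = 2898 C
t = Q / I = 2898 / 3.72 = 779.0 s = 0.216 h

0.216 h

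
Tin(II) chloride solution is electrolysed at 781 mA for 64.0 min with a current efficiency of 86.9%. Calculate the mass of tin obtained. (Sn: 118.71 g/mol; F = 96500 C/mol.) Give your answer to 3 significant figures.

1.60 g

Q = 0.781 × 3840 = 2999 C
n(e⁻) = 2999 / 96500 = 0.03108 mol
Sn²⁺ + 2e⁻ → Sn, so theoretical m(Sn) = 0.01554 × 118.71 = 1.845 g
Actual mass = 86.9% × 1.845 = 1.60 g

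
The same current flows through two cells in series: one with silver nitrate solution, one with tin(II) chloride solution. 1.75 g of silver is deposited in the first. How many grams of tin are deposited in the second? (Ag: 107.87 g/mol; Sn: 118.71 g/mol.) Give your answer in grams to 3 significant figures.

n(Ag) = 1.75 / 107.87 = 0.01622 mol
Ag⁺ + e⁻ → Ag, so n(e⁻) = 0.01622 mol
Same current for the same time ⇒ same n(e⁻) = 0.01622 mol in both cells.
Sn²⁺ + 2e⁻ → Sn, so n(Sn) = 0.01622 / 2 = 0.008110 mol
m(Sn) = 0.008110 × 118.71 = 0.963 g

0.963 g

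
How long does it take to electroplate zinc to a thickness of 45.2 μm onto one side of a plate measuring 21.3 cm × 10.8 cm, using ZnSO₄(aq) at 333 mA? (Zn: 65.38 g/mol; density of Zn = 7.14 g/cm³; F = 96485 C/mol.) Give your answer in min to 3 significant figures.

Plated area = 21.3 × 10.8 = 230.0 cm²
Volume = 230.0 × 45.2×10⁻⁴ cm = 1.040 cm³
m(Zn) = 1.040 × 7.14 = 7.426 g
n(Zn) = 7.426 / 65.38 = 0.1136 mol; n(e⁻) = 2 × 0.1136 = 0.2272 mol
Q = 0.2272 × 96485 = 21920 C
t = 21920 / 0.333 = 65830 s = 1100 min

1100 min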